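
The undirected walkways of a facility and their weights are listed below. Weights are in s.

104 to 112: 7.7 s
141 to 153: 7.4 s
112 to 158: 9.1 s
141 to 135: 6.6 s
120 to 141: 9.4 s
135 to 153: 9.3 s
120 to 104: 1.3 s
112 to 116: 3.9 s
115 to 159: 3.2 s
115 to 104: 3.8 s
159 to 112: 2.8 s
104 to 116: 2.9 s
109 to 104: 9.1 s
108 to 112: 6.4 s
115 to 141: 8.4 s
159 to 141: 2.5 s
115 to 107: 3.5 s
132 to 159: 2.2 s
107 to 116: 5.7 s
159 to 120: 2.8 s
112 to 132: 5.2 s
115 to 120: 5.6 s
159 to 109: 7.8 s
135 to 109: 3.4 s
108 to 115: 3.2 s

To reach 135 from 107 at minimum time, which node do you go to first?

115

Enumerating some paths:
107 → 115 → 159 → 141 → 135: 3.5+3.2+2.5+6.6 = 15.8
107 → 115 → 159 → 109 → 135: 3.5+3.2+7.8+3.4 = 17.9
Cheapest is 107 → 115 → 159 → 141 → 135 at 15.8 s.
So from 107 the first move is to 115.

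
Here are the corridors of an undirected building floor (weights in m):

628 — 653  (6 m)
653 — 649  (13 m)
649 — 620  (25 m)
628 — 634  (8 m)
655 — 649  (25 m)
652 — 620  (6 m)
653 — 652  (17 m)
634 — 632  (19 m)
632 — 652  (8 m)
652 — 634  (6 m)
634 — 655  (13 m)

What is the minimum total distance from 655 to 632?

27 m

Enumerating some paths:
655 → 634 → 652 → 632: 13+6+8 = 27
655 → 634 → 632: 13+19 = 32
The minimum is 27 m via 655 → 634 → 652 → 632.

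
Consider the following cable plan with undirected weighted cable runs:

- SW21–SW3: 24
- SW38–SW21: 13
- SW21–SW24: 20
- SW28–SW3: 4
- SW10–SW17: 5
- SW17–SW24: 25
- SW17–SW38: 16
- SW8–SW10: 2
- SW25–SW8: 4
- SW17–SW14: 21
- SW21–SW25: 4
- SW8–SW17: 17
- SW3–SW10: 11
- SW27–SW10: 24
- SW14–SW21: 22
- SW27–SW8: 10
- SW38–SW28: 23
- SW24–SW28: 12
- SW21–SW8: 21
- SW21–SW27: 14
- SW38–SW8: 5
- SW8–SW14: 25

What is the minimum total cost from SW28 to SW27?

Shortest distances from SW28:
SW28: 0
SW3: 4  (via SW28)
SW24: 12  (via SW28)
SW10: 15  (via SW3)
SW8: 17  (via SW10)
SW17: 20  (via SW10)
SW25: 21  (via SW8)
SW38: 22  (via SW8)
SW21: 25  (via SW25)
SW27: 27  (via SW8)
Shortest route: SW28 → SW3 → SW10 → SW8 → SW27 = 27.

27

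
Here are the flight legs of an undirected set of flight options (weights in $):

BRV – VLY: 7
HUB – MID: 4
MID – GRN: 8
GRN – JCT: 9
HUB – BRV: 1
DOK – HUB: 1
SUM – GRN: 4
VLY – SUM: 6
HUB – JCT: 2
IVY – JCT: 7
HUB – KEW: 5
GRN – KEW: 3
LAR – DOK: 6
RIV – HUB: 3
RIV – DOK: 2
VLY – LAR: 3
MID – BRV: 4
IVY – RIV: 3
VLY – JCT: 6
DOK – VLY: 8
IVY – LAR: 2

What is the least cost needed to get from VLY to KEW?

Candidate routes:
VLY - JCT - HUB - KEW: 6+2+5 = 13
VLY - DOK - HUB - KEW: 8+1+5 = 14
VLY - LAR - IVY - RIV - DOK - HUB - KEW: 3+2+3+2+1+5 = 16
VLY - LAR - DOK - HUB - KEW: 3+6+1+5 = 15
Cheapest is VLY - JCT - HUB - KEW at $13.

$13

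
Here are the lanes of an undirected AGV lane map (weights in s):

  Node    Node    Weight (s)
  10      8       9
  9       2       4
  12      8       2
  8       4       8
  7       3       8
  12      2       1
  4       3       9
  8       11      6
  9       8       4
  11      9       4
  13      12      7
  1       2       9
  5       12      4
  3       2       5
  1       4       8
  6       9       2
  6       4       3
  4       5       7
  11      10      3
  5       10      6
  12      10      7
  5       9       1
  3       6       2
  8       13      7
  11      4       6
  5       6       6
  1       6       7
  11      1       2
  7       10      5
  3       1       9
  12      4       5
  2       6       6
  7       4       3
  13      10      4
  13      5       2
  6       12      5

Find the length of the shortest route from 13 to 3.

Compare a few routes:
13 → 5 → 9 → 2 → 3: 2+1+4+5 = 12
13 → 5 → 9 → 6 → 3: 2+1+2+2 = 7
13 → 5 → 6 → 3: 2+6+2 = 10
The minimum is 7 s via 13 → 5 → 9 → 6 → 3.

7 s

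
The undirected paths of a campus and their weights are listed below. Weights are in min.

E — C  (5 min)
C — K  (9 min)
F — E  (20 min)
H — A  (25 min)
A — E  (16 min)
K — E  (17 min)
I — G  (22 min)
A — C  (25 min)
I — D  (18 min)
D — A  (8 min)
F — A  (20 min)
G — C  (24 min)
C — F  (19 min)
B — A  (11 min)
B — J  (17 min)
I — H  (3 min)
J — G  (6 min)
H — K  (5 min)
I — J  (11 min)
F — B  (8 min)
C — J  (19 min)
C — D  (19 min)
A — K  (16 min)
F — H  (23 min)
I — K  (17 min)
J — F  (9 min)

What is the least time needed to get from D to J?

29 min

Enumerating some paths:
D → I → J: 18+11 = 29
D → A → B → J: 8+11+17 = 36
D → A → B → F → J: 8+11+8+9 = 36
Cheapest is D → I → J at 29 min.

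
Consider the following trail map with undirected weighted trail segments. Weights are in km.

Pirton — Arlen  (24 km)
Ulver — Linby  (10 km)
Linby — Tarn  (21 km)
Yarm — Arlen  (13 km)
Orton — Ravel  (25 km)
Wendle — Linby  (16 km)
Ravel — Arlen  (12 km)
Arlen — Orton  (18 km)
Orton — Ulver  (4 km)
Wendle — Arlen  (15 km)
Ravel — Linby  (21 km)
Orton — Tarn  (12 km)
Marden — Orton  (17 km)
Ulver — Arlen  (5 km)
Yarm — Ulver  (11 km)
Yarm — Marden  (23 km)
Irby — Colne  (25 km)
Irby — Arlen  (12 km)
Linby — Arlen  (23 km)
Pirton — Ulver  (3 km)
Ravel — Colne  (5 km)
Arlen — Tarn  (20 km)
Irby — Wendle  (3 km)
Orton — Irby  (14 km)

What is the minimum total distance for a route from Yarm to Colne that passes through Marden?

Shortest Yarm→Marden: Yarm → Marden = 23
Best Marden to Colne: Marden → Orton → Ulver → Arlen → Ravel → Colne costing 43
Total via Marden: 23 + 43 = 66 km.

66 km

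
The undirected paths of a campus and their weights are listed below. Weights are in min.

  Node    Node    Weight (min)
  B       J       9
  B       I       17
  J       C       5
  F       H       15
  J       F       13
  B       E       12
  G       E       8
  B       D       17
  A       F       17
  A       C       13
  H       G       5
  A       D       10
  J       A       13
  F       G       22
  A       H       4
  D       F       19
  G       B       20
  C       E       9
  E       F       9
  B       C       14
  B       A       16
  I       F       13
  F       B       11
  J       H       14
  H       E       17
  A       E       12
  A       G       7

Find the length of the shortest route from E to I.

22 min

Running Dijkstra from E:
E: 0
G: 8  (via E)
C: 9  (via E)
F: 9  (via E)
A: 12  (via E)
B: 12  (via E)
H: 13  (via G)
J: 14  (via C)
D: 22  (via A)
I: 22  (via F)
Shortest route: E–F–I = 22 min.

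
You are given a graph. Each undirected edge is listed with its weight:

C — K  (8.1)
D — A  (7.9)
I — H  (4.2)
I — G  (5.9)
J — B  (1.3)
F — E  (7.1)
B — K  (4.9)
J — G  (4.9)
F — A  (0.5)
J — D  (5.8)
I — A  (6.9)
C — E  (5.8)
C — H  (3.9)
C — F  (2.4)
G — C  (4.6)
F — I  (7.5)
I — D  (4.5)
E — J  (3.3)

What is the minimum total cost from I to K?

16.2

Enumerating some paths:
I–H–C–K: 4.2+3.9+8.1 = 16.2
I–D–J–B–K: 4.5+5.8+1.3+4.9 = 16.5
Cheapest is I–H–C–K at 16.2.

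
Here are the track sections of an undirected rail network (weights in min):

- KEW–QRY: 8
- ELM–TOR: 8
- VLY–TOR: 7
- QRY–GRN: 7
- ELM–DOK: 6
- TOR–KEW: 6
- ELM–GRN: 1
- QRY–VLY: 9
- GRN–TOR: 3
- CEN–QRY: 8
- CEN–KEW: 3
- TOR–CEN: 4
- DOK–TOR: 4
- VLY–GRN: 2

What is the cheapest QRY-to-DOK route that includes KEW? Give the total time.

18 min

Shortest QRY→KEW: QRY–KEW = 8
Best KEW to DOK: KEW–TOR–DOK costing 10
Total via KEW: 8 + 10 = 18 min.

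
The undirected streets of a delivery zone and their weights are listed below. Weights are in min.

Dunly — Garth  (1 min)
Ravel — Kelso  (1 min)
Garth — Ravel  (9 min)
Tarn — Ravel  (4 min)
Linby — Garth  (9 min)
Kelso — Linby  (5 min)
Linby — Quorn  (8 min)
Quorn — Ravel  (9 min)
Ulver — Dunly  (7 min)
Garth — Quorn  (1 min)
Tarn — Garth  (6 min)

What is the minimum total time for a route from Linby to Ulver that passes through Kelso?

Shortest Linby→Kelso: Linby–Kelso = 5
Shortest Kelso→Ulver: Kelso–Ravel–Garth–Dunly–Ulver = 18
Total via Kelso: 5 + 18 = 23 min.

23 min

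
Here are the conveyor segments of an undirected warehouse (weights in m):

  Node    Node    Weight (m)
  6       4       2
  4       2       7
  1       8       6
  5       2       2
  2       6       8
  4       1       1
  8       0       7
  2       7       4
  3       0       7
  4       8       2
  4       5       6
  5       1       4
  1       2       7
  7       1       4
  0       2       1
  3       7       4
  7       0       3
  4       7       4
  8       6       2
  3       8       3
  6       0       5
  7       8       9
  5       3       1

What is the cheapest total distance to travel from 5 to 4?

Candidate routes:
5 → 1 → 4: 4+1 = 5
5 → 4: 6 = 6
5 → 3 → 8 → 4: 1+3+2 = 6
5 → 3 → 8 → 6 → 4: 1+3+2+2 = 8
The minimum is 5 m via 5 → 1 → 4.

5 m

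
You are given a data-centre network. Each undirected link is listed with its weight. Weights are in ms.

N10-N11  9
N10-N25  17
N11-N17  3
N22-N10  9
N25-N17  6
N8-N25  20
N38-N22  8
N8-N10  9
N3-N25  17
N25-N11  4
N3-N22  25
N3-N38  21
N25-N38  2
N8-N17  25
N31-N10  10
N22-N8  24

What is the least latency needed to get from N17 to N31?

Running Dijkstra from N17:
N17: 0
N11: 3  (via N17)
N25: 6  (via N17)
N38: 8  (via N25)
N10: 12  (via N11)
N22: 16  (via N38)
N8: 21  (via N10)
N31: 22  (via N10)
Shortest route: N17 → N11 → N10 → N31 = 22 ms.

22 ms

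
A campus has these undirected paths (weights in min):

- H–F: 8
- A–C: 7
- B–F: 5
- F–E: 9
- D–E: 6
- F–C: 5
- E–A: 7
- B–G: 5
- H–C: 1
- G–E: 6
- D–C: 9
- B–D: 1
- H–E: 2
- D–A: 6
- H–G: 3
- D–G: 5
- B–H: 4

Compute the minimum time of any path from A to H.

Enumerating some paths:
A–C–H: 7+1 = 8
A–E–H: 7+2 = 9
The minimum is 8 min via A–C–H.

8 min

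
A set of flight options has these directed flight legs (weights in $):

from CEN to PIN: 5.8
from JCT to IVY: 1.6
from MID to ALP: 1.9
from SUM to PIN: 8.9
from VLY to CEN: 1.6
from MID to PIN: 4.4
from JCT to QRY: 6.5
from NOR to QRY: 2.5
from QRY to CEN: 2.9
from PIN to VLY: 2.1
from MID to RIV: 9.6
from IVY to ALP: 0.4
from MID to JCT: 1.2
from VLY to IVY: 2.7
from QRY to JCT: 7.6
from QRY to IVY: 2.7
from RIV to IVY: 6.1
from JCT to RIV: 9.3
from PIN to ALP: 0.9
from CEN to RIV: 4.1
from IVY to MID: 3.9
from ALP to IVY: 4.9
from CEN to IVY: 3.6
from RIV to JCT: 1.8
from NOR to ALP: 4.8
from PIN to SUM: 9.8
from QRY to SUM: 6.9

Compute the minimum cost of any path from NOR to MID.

$9.1

Settle nodes by increasing distance from NOR:
NOR: 0
QRY: 2.5  (via NOR)
ALP: 4.8  (via NOR)
IVY: 5.2  (via QRY)
CEN: 5.4  (via QRY)
MID: 9.1  (via IVY)
Shortest route: NOR → QRY → IVY → MID = $9.1.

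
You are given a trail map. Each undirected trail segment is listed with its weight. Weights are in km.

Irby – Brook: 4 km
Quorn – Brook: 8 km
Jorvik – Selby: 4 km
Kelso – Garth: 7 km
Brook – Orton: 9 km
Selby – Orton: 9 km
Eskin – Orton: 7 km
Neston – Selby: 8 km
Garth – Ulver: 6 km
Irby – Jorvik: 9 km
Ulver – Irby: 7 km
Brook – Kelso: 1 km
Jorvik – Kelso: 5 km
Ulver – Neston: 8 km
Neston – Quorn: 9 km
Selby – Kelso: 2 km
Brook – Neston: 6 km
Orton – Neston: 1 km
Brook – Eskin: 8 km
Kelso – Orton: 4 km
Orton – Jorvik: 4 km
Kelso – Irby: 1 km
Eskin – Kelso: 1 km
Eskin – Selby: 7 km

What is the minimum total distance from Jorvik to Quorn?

14 km

Compare a few routes:
Jorvik → Orton → Neston → Quorn: 4+1+9 = 14
Jorvik → Selby → Kelso → Brook → Quorn: 4+2+1+8 = 15
Cheapest is Jorvik → Orton → Neston → Quorn at 14 km.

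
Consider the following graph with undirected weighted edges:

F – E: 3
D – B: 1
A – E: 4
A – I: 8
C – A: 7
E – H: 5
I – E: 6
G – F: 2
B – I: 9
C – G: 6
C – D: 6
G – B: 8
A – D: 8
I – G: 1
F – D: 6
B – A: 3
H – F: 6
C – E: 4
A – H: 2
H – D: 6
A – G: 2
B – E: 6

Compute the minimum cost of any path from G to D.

Enumerating some paths:
G–B–D: 8+1 = 9
G–A–B–D: 2+3+1 = 6
G–A–H–D: 2+2+6 = 10
G–F–D: 2+6 = 8
Cheapest is G–A–B–D at 6.

6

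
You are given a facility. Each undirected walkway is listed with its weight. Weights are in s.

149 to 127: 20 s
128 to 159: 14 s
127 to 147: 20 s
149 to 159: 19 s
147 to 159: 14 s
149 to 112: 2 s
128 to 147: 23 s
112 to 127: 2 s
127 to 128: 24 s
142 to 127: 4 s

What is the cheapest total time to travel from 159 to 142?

27 s

Compare a few routes:
159–147–127–142: 14+20+4 = 38
159–149–127–142: 19+20+4 = 43
159–149–112–127–142: 19+2+2+4 = 27
159–128–127–142: 14+24+4 = 42
The minimum is 27 s via 159–149–112–127–142.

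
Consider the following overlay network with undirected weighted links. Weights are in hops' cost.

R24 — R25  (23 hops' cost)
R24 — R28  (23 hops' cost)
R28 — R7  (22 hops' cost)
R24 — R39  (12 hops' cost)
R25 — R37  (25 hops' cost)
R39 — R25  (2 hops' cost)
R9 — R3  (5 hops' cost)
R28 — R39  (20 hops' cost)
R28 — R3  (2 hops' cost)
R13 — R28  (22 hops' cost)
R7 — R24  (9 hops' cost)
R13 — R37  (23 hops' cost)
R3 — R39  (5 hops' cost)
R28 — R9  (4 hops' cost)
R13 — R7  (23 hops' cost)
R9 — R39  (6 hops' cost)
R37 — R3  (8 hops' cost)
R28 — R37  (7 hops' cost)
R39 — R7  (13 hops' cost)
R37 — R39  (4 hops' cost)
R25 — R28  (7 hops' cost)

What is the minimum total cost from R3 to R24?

17 hops' cost

Running Dijkstra from R3:
R3: 0
R28: 2  (via R3)
R39: 5  (via R3)
R9: 5  (via R3)
R25: 7  (via R39)
R37: 8  (via R3)
R24: 17  (via R39)
Shortest route: R3 → R39 → R24 = 17 hops' cost.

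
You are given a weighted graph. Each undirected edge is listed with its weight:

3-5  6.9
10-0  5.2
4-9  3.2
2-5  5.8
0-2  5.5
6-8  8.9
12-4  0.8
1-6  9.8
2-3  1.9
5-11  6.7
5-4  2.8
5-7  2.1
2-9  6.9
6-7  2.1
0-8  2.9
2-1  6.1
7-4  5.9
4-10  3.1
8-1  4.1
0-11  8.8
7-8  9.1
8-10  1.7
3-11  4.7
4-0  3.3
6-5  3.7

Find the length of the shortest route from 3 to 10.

12

Shortest distances from 3:
3: 0
2: 1.9  (via 3)
11: 4.7  (via 3)
5: 6.9  (via 3)
0: 7.4  (via 2)
1: 8  (via 2)
9: 8.8  (via 2)
7: 9  (via 5)
4: 9.7  (via 5)
8: 10.3  (via 0)
12: 10.5  (via 4)
6: 10.6  (via 5)
10: 12  (via 8)
Shortest route: 3–2–0–8–10 = 12.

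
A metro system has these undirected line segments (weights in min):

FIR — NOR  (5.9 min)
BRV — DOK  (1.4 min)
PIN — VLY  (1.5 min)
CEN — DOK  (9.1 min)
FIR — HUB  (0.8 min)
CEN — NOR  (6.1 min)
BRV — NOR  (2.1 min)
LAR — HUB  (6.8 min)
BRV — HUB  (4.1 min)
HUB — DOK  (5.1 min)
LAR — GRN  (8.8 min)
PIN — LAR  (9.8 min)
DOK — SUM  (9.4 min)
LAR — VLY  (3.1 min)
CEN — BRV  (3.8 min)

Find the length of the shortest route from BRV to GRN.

19.7 min

Enumerating some paths:
BRV–DOK–HUB–LAR–GRN: 1.4+5.1+6.8+8.8 = 22.1
BRV–HUB–LAR–GRN: 4.1+6.8+8.8 = 19.7
Cheapest is BRV–HUB–LAR–GRN at 19.7 min.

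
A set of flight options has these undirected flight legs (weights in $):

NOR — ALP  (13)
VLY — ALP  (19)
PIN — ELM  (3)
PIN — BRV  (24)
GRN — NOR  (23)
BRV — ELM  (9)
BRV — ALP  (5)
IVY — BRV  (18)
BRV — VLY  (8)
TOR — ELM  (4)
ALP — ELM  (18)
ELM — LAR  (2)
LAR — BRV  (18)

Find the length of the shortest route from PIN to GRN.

$53

Candidate routes:
PIN → ELM → LAR → BRV → ALP → NOR → GRN: 3+2+18+5+13+23 = 64
PIN → ELM → ALP → NOR → GRN: 3+18+13+23 = 57
PIN → ELM → BRV → ALP → NOR → GRN: 3+9+5+13+23 = 53
PIN → BRV → ALP → NOR → GRN: 24+5+13+23 = 65
The minimum is $53 via PIN → ELM → BRV → ALP → NOR → GRN.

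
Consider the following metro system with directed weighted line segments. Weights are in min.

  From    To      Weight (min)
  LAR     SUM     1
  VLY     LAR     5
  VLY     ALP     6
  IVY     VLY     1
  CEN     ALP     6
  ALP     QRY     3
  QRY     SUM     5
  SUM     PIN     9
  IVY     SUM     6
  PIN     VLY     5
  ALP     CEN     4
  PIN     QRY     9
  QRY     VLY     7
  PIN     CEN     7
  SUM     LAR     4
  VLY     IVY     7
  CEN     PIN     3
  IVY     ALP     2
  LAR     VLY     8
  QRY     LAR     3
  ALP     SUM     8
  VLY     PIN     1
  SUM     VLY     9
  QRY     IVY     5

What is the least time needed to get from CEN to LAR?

Settle nodes by increasing distance from CEN:
CEN: 0
PIN: 3  (via CEN)
ALP: 6  (via CEN)
VLY: 8  (via PIN)
QRY: 9  (via ALP)
LAR: 12  (via QRY)
Shortest route: CEN–ALP–QRY–LAR = 12 min.

12 min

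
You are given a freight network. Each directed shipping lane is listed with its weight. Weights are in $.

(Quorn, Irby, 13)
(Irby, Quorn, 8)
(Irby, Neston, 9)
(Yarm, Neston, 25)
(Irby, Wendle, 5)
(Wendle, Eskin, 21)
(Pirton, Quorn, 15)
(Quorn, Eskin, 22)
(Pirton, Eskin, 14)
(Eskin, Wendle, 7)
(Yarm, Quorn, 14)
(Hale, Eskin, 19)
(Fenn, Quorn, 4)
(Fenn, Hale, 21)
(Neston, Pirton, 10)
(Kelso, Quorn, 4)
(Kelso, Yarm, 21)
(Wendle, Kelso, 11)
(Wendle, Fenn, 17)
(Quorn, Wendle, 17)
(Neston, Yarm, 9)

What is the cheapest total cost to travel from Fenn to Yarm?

$35

Candidate routes:
Fenn → Quorn → Wendle → Kelso → Yarm: 4+17+11+21 = 53
Fenn → Quorn → Irby → Neston → Yarm: 4+13+9+9 = 35
Cheapest is Fenn → Quorn → Irby → Neston → Yarm at $35.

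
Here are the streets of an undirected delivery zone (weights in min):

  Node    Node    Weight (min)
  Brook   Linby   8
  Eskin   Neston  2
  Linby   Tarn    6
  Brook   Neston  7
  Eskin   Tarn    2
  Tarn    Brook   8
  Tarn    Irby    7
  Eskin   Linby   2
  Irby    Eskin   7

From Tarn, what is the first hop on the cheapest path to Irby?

Compare a few routes:
Tarn → Eskin → Irby: 2+7 = 9
Tarn → Irby: 7 = 7
Tarn → Linby → Eskin → Irby: 6+2+7 = 15
Cheapest is Tarn → Irby at 7 min.
So from Tarn the first move is to Irby.

Irby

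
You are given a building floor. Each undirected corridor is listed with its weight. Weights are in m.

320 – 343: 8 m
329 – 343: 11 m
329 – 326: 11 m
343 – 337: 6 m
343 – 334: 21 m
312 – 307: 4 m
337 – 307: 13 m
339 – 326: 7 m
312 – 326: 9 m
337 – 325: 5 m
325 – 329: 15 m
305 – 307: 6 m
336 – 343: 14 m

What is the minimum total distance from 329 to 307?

Compare a few routes:
329–326–312–307: 11+9+4 = 24
329–343–337–307: 11+6+13 = 30
Cheapest is 329–326–312–307 at 24 m.

24 m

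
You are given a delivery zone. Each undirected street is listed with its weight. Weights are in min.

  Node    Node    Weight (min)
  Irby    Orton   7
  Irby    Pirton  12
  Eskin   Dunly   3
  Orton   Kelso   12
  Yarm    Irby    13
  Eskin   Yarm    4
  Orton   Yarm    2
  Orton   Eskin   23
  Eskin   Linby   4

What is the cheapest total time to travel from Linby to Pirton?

29 min

Running Dijkstra from Linby:
Linby: 0
Eskin: 4  (via Linby)
Dunly: 7  (via Eskin)
Yarm: 8  (via Eskin)
Orton: 10  (via Yarm)
Irby: 17  (via Orton)
Kelso: 22  (via Orton)
Pirton: 29  (via Irby)
Shortest route: Linby–Eskin–Yarm–Orton–Irby–Pirton = 29 min.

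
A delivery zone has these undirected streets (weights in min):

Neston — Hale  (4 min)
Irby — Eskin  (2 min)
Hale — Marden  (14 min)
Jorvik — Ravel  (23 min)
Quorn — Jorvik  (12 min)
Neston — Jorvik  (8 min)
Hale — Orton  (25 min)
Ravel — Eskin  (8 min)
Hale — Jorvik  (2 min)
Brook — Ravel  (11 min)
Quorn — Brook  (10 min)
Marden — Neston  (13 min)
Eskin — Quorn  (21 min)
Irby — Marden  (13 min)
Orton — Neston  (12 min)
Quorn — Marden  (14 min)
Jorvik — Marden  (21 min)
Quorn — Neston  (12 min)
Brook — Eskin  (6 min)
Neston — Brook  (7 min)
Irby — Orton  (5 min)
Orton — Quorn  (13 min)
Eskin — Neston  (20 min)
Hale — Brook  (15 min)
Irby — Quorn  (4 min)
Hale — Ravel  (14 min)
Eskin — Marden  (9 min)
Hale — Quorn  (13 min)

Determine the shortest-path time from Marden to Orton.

16 min

Running Dijkstra from Marden:
Marden: 0
Eskin: 9  (via Marden)
Irby: 11  (via Eskin)
Neston: 13  (via Marden)
Hale: 14  (via Marden)
Quorn: 14  (via Marden)
Brook: 15  (via Eskin)
Orton: 16  (via Irby)
Shortest route: Marden → Eskin → Irby → Orton = 16 min.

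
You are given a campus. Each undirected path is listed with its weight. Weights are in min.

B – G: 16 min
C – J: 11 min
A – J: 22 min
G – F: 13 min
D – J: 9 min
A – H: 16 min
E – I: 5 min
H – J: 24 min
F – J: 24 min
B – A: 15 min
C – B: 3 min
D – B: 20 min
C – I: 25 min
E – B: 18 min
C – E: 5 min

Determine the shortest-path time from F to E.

37 min

Settle nodes by increasing distance from F:
F: 0
G: 13  (via F)
J: 24  (via F)
B: 29  (via G)
C: 32  (via B)
D: 33  (via J)
E: 37  (via C)
Shortest route: F–G–B–C–E = 37 min.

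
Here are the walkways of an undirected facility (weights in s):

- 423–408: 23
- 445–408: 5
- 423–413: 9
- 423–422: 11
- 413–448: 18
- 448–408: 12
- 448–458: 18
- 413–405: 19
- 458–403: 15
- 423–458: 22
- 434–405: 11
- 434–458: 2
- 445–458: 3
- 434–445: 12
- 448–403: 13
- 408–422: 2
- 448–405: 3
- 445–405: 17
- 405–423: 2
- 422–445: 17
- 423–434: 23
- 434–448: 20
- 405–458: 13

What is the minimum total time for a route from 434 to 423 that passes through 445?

Best 434 to 445: 434 → 458 → 445 costing 5
Shortest 445→423: 445 → 408 → 422 → 423 = 18
Total via 445: 5 + 18 = 23 s.

23 s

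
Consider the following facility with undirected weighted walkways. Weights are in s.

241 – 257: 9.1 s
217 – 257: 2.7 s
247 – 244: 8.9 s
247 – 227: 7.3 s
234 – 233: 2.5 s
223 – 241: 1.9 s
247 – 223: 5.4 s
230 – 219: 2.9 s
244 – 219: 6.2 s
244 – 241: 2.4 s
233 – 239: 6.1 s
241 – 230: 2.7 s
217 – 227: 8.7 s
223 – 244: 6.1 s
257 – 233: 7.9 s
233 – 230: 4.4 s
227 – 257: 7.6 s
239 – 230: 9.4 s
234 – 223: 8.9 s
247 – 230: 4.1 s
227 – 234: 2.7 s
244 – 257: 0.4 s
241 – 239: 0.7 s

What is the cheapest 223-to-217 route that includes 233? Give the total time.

Shortest 223→233: 223 → 241 → 239 → 233 = 8.7
Shortest 233→217: 233 → 257 → 217 = 10.6
Total via 233: 8.7 + 10.6 = 19.3 s.

19.3 s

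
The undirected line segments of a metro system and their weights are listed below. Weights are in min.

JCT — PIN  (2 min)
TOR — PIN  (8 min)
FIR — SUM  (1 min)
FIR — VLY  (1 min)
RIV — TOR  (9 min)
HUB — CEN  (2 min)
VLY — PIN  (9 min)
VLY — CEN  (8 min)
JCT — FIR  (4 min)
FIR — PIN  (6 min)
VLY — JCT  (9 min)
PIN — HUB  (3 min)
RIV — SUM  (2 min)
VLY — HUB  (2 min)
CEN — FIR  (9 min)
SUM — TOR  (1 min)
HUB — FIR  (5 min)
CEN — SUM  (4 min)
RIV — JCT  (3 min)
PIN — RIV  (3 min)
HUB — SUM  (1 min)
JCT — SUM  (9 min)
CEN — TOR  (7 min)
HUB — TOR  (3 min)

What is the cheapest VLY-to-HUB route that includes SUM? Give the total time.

3 min

Shortest VLY→SUM: VLY–FIR–SUM = 2
Best SUM to HUB: SUM–HUB costing 1
Total via SUM: 2 + 1 = 3 min.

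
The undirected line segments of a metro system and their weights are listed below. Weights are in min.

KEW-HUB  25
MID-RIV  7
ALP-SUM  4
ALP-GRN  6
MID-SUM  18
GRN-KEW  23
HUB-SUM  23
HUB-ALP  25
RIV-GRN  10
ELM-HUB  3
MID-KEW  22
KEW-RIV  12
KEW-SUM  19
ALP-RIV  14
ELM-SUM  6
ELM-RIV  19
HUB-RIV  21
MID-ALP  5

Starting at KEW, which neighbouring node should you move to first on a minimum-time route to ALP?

SUM

Candidate routes:
KEW → RIV → MID → ALP: 12+7+5 = 24
KEW → SUM → ALP: 19+4 = 23
KEW → RIV → ALP: 12+14 = 26
KEW → MID → ALP: 22+5 = 27
Cheapest is KEW → SUM → ALP at 23 min.
So from KEW the first move is to SUM.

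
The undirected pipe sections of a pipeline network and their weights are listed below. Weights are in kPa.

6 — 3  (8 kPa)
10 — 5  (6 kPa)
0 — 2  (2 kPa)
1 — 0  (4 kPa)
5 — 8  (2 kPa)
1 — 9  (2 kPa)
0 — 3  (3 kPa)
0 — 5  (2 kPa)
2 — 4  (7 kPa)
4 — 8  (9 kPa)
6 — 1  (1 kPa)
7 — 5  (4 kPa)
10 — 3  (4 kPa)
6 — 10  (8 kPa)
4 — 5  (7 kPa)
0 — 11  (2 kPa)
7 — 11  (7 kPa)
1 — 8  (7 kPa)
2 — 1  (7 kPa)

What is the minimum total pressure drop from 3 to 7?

Running Dijkstra from 3:
3: 0
0: 3  (via 3)
10: 4  (via 3)
2: 5  (via 0)
5: 5  (via 0)
11: 5  (via 0)
1: 7  (via 0)
8: 7  (via 5)
6: 8  (via 3)
7: 9  (via 5)
Shortest route: 3 → 0 → 5 → 7 = 9 kPa.

9 kPa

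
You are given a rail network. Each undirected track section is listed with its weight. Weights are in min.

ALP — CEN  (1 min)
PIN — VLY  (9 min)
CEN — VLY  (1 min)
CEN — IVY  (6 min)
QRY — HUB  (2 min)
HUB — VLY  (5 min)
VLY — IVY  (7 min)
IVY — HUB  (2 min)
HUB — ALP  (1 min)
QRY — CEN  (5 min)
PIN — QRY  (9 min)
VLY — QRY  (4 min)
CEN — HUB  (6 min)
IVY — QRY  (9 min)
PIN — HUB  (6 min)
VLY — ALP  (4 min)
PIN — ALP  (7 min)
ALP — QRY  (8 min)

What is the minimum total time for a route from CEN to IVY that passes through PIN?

Best CEN to PIN: CEN → ALP → PIN costing 8
Best PIN to IVY: PIN → HUB → IVY costing 8
Total via PIN: 8 + 8 = 16 min.

16 min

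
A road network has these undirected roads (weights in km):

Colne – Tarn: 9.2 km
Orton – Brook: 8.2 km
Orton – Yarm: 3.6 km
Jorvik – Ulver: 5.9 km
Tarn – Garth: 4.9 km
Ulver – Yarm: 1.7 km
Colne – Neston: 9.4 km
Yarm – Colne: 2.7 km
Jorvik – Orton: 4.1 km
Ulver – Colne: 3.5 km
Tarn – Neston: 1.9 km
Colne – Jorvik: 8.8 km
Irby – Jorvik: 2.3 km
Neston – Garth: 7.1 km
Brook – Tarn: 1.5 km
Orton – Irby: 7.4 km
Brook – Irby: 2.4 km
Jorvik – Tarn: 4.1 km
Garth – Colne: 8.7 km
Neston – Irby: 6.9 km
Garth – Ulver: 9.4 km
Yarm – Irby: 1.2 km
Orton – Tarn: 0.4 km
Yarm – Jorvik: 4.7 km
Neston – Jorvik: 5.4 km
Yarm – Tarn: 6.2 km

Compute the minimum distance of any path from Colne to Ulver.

3.5 km

Enumerating some paths:
Colne → Ulver: 3.5 = 3.5
Colne → Yarm → Ulver: 2.7+1.7 = 4.4
The minimum is 3.5 km via Colne → Ulver.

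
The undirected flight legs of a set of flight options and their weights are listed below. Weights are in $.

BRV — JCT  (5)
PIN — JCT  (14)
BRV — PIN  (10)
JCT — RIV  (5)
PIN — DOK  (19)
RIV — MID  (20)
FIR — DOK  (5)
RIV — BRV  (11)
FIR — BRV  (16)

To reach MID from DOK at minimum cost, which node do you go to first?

Enumerating some paths:
DOK → PIN → JCT → RIV → MID: 19+14+5+20 = 58
DOK → FIR → BRV → JCT → RIV → MID: 5+16+5+5+20 = 51
DOK → FIR → BRV → RIV → MID: 5+16+11+20 = 52
DOK → PIN → BRV → JCT → RIV → MID: 19+10+5+5+20 = 59
Cheapest is DOK → FIR → BRV → JCT → RIV → MID at $51.
So from DOK the first move is to FIR.

FIR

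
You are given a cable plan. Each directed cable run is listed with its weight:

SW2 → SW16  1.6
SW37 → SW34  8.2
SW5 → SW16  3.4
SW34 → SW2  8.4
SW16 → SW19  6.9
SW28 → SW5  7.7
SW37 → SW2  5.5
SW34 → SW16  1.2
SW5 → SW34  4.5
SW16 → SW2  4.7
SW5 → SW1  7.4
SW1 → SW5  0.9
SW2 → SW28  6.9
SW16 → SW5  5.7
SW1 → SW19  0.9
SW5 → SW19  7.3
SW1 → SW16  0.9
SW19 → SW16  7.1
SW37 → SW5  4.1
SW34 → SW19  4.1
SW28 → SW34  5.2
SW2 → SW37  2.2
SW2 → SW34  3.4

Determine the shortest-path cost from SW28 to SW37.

13.3

Settle nodes by increasing distance from SW28:
SW28: 0
SW34: 5.2  (via SW28)
SW16: 6.4  (via SW34)
SW5: 7.7  (via SW28)
SW19: 9.3  (via SW34)
SW2: 11.1  (via SW16)
SW37: 13.3  (via SW2)
Shortest route: SW28–SW34–SW16–SW2–SW37 = 13.3.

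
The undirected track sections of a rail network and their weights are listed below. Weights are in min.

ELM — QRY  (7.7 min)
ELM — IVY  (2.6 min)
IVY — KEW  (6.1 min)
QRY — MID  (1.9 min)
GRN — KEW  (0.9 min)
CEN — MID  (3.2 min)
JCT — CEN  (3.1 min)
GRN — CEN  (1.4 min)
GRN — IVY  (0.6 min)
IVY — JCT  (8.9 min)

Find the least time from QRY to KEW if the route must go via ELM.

11.8 min

Shortest QRY→ELM: QRY → ELM = 7.7
Shortest ELM→KEW: ELM → IVY → GRN → KEW = 4.1
Total via ELM: 7.7 + 4.1 = 11.8 min.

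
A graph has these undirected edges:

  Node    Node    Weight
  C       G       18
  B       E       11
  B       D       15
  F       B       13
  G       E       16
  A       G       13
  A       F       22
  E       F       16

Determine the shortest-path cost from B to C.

Candidate routes:
B - E - G - C: 11+16+18 = 45
B - F - A - G - C: 13+22+13+18 = 66
B - E - F - A - G - C: 11+16+22+13+18 = 80
B - F - E - G - C: 13+16+16+18 = 63
Cheapest is B - E - G - C at 45.

45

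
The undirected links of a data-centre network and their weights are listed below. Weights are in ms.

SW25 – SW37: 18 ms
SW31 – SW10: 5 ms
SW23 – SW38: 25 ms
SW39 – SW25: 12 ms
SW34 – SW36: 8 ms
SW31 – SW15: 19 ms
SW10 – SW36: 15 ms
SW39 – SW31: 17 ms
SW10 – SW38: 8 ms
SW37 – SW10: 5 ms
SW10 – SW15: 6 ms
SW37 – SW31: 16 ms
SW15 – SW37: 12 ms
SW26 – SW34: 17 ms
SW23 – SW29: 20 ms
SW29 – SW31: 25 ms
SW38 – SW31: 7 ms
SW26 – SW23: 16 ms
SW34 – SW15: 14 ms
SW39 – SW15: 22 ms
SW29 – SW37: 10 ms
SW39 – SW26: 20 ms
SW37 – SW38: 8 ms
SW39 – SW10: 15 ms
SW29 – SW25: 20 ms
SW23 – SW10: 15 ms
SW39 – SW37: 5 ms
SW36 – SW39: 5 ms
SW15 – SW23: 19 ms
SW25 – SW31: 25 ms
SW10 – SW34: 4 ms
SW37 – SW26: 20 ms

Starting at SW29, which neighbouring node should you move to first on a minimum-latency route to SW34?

Compare a few routes:
SW29–SW37–SW15–SW10–SW34: 10+12+6+4 = 32
SW29–SW37–SW39–SW36–SW34: 10+5+5+8 = 28
SW29–SW37–SW10–SW34: 10+5+4 = 19
SW29–SW37–SW38–SW10–SW34: 10+8+8+4 = 30
The minimum is 19 ms via SW29–SW37–SW10–SW34.
So from SW29 the first move is to SW37.

SW37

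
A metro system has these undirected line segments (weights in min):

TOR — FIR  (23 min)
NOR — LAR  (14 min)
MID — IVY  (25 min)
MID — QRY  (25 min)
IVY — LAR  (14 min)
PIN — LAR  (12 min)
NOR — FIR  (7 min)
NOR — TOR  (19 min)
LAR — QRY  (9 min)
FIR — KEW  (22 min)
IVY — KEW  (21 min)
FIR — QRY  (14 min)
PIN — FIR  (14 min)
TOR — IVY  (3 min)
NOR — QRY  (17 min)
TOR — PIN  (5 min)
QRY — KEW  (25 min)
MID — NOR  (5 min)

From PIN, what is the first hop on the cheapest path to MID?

FIR

Compare a few routes:
PIN → FIR → NOR → MID: 14+7+5 = 26
PIN → TOR → NOR → MID: 5+19+5 = 29
The minimum is 26 min via PIN → FIR → NOR → MID.
So from PIN the first move is to FIR.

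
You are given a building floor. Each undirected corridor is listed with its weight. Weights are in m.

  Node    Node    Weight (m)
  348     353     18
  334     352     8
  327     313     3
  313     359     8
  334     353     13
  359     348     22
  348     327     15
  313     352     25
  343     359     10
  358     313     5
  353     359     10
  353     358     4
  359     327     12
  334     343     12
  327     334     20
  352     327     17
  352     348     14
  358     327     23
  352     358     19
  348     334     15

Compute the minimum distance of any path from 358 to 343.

23 m

Candidate routes:
358 → 353 → 359 → 343: 4+10+10 = 24
358 → 313 → 359 → 343: 5+8+10 = 23
Cheapest is 358 → 313 → 359 → 343 at 23 m.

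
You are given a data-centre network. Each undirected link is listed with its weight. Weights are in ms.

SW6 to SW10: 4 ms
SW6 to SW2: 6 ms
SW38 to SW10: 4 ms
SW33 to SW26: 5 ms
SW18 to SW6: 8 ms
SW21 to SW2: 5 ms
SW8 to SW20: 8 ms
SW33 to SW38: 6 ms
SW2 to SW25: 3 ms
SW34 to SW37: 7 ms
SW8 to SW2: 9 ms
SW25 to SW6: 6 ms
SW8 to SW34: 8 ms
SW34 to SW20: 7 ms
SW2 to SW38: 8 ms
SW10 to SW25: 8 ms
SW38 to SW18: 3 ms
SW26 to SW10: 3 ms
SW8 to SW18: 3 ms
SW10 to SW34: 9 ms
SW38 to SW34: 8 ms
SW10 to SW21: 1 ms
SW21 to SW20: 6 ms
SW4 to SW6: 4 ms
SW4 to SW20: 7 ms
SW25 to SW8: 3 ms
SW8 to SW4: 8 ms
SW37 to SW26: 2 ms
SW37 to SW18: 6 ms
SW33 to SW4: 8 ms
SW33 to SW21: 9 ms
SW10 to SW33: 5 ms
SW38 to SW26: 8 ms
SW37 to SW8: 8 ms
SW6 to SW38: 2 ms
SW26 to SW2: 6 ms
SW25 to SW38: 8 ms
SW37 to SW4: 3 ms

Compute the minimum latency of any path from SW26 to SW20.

10 ms

Candidate routes:
SW26 - SW10 - SW21 - SW20: 3+1+6 = 10
SW26 - SW37 - SW4 - SW20: 2+3+7 = 12
The minimum is 10 ms via SW26 - SW10 - SW21 - SW20.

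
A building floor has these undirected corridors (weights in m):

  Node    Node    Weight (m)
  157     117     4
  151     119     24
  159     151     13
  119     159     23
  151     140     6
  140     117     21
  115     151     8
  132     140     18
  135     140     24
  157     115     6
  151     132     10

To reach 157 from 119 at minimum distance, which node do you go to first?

151

Candidate routes:
119 - 151 - 115 - 157: 24+8+6 = 38
119 - 159 - 151 - 115 - 157: 23+13+8+6 = 50
Cheapest is 119 - 151 - 115 - 157 at 38 m.
So from 119 the first move is to 151.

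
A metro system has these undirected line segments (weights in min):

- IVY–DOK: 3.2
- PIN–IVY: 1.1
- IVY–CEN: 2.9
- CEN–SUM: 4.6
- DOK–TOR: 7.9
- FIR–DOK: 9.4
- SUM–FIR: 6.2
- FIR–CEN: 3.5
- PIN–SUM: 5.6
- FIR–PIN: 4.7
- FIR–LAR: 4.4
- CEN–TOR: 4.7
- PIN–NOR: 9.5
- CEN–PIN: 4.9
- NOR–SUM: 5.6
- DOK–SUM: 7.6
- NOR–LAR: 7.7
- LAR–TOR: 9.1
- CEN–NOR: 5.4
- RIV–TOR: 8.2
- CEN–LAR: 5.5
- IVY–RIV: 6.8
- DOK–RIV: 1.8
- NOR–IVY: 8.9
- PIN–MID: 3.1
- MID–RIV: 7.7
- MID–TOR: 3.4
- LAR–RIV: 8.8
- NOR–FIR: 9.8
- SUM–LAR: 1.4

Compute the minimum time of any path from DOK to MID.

Shortest distances from DOK:
DOK: 0
RIV: 1.8  (via DOK)
IVY: 3.2  (via DOK)
PIN: 4.3  (via IVY)
CEN: 6.1  (via IVY)
MID: 7.4  (via PIN)
Shortest route: DOK → IVY → PIN → MID = 7.4 min.

7.4 min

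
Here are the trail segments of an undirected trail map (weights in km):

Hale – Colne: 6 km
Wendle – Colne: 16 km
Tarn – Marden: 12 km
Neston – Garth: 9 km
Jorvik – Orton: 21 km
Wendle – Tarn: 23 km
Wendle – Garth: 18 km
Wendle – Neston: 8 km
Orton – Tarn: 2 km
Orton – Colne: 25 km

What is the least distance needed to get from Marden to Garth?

52 km

Shortest distances from Marden:
Marden: 0
Tarn: 12  (via Marden)
Orton: 14  (via Tarn)
Jorvik: 35  (via Orton)
Wendle: 35  (via Tarn)
Colne: 39  (via Orton)
Neston: 43  (via Wendle)
Hale: 45  (via Colne)
Garth: 52  (via Neston)
Shortest route: Marden → Tarn → Wendle → Neston → Garth = 52 km.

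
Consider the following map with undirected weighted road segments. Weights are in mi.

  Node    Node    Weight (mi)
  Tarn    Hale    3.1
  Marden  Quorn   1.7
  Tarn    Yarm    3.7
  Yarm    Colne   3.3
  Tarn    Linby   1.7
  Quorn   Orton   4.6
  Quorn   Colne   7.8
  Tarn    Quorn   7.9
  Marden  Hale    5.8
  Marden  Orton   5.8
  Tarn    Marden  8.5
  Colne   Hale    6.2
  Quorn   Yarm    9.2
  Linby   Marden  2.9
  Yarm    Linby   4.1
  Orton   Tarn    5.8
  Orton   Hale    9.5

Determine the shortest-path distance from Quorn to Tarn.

6.3 mi

Running Dijkstra from Quorn:
Quorn: 0
Marden: 1.7  (via Quorn)
Orton: 4.6  (via Quorn)
Linby: 4.6  (via Marden)
Tarn: 6.3  (via Linby)
Shortest route: Quorn → Marden → Linby → Tarn = 6.3 mi.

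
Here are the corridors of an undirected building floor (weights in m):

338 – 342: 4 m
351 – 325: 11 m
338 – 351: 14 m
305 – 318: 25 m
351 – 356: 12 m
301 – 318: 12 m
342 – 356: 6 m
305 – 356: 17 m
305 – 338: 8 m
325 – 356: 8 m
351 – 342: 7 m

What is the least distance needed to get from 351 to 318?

44 m

Running Dijkstra from 351:
351: 0
342: 7  (via 351)
338: 11  (via 342)
325: 11  (via 351)
356: 12  (via 351)
305: 19  (via 338)
318: 44  (via 305)
Shortest route: 351 → 342 → 338 → 305 → 318 = 44 m.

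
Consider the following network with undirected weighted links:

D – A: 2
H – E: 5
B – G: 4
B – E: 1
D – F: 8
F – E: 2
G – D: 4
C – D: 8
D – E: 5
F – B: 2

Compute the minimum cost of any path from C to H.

Compare a few routes:
C–D–E–H: 8+5+5 = 18
C–D–G–B–E–H: 8+4+4+1+5 = 22
C–D–F–E–H: 8+8+2+5 = 23
The minimum is 18 via C–D–E–H.

18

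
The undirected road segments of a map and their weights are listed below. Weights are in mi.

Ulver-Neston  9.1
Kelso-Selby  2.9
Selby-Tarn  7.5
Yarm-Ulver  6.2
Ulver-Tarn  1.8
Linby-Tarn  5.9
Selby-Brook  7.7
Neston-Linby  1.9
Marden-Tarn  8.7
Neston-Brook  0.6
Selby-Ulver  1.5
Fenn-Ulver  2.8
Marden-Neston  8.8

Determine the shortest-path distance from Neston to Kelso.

Enumerating some paths:
Neston - Brook - Selby - Kelso: 0.6+7.7+2.9 = 11.2
Neston - Ulver - Selby - Kelso: 9.1+1.5+2.9 = 13.5
Cheapest is Neston - Brook - Selby - Kelso at 11.2 mi.

11.2 mi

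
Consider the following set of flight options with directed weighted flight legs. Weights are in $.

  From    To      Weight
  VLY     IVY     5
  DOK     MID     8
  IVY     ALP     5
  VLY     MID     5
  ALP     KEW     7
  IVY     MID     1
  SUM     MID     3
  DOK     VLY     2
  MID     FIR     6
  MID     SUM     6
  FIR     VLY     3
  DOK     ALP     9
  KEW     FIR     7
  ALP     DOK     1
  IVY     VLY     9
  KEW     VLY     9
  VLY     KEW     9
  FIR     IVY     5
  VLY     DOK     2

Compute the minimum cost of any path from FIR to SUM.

Running Dijkstra from FIR:
FIR: 0
VLY: 3  (via FIR)
DOK: 5  (via VLY)
IVY: 5  (via FIR)
MID: 6  (via IVY)
ALP: 10  (via IVY)
KEW: 12  (via VLY)
SUM: 12  (via MID)
Shortest route: FIR–IVY–MID–SUM = $12.

$12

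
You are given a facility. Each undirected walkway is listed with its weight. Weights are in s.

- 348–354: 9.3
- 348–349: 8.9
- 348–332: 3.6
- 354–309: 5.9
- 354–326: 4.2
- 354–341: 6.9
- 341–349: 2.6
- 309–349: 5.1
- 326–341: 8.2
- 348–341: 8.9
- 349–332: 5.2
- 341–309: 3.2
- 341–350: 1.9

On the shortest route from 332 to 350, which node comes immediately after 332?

349

Compare a few routes:
332–348–341–350: 3.6+8.9+1.9 = 14.4
332–348–349–341–350: 3.6+8.9+2.6+1.9 = 17
332–349–309–341–350: 5.2+5.1+3.2+1.9 = 15.4
332–349–341–350: 5.2+2.6+1.9 = 9.7
Cheapest is 332–349–341–350 at 9.7 s.
So from 332 the first move is to 349.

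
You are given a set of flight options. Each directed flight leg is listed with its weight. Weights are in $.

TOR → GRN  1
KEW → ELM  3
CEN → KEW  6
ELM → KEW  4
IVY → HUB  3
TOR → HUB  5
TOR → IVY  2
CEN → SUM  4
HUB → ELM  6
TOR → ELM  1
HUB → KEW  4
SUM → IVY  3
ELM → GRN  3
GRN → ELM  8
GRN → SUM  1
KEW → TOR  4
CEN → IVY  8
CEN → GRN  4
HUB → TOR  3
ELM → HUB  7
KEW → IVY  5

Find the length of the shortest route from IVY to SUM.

Running Dijkstra from IVY:
IVY: 0
HUB: 3  (via IVY)
TOR: 6  (via HUB)
ELM: 7  (via TOR)
GRN: 7  (via TOR)
KEW: 7  (via HUB)
SUM: 8  (via GRN)
Shortest route: IVY → HUB → TOR → GRN → SUM = $8.

$8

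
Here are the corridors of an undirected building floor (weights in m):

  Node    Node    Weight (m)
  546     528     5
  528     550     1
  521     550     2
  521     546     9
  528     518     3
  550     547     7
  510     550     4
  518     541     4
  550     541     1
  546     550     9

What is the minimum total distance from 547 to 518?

Candidate routes:
547 → 550 → 541 → 518: 7+1+4 = 12
547 → 550 → 546 → 528 → 518: 7+9+5+3 = 24
547 → 550 → 528 → 518: 7+1+3 = 11
The minimum is 11 m via 547 → 550 → 528 → 518.

11 m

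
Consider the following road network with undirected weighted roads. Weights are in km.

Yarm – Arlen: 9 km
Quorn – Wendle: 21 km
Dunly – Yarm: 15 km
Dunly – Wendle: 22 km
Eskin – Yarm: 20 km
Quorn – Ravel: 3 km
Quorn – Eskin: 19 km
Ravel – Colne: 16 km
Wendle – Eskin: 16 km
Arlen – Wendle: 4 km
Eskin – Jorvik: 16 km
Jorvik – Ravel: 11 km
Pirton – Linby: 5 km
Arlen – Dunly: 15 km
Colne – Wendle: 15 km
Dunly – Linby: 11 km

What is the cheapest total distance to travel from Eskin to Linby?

Running Dijkstra from Eskin:
Eskin: 0
Jorvik: 16  (via Eskin)
Wendle: 16  (via Eskin)
Quorn: 19  (via Eskin)
Arlen: 20  (via Wendle)
Yarm: 20  (via Eskin)
Ravel: 22  (via Quorn)
Colne: 31  (via Wendle)
Dunly: 35  (via Arlen)
Linby: 46  (via Dunly)
Shortest route: Eskin–Wendle–Arlen–Dunly–Linby = 46 km.

46 km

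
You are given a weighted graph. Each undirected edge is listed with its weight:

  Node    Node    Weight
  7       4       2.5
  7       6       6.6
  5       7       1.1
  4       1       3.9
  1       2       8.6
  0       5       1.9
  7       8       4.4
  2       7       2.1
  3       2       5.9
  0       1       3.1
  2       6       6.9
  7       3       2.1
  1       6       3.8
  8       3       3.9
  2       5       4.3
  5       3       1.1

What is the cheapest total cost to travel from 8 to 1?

10

Shortest distances from 8:
8: 0
3: 3.9  (via 8)
7: 4.4  (via 8)
5: 5  (via 3)
2: 6.5  (via 7)
0: 6.9  (via 5)
4: 6.9  (via 7)
1: 10  (via 0)
Shortest route: 8 → 3 → 5 → 0 → 1 = 10.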